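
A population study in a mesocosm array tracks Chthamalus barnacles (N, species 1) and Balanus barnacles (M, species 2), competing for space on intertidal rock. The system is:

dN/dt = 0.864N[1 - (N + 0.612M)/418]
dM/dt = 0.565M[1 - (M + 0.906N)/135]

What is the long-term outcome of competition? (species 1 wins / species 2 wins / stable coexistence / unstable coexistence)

species 1 excludes species 2

Compare the nullcline intercepts: K1/α12 = 418/0.612 = 683 > K2 = 135; K2/α21 = 135/0.906 = 149 < K1 = 418.
Since the inequalities point opposite ways, species 1 can invade but species 2 cannot.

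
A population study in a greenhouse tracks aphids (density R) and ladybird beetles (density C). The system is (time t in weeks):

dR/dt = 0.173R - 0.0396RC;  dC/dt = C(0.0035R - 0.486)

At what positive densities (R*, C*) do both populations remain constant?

R* ≈ 139, C* ≈ 4.37

Set dC/dt = 0 with C > 0: 0.0035R - 0.486 = 0, so R* = 0.486/0.0035 = 139.
Set dR/dt = 0 with R > 0: 0.173 - 0.0396C = 0, so C* = 0.173/0.0396 = 4.37.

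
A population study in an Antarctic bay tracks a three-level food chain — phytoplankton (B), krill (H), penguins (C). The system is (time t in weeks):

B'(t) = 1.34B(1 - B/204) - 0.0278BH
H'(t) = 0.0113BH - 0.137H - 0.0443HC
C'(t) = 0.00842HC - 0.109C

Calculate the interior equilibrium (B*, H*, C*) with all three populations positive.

B* ≈ 149, H* ≈ 12.9, C* ≈ 35

From dC/dt = 0: 0.00842H* = 0.109, so H* = 12.9.
From dB/dt = 0: 1.34(1 - B*/204) = 0.0278·12.9, giving B* = 204·(1 - 0.269) = 149.
From dH/dt = 0: 0.0113·149 - 0.137 = 0.0443C*, so C* = 1.55/0.0443 = 35.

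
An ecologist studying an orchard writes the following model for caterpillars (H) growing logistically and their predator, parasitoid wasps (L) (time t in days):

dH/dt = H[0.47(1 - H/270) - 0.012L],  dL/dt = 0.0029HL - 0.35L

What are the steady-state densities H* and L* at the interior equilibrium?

From dL/dt = 0 with L > 0: 0.0029H* = 0.35, so H* = 121.
Substitute into dH/dt = 0: 0.47(1 - 121/270) = 0.012L*.
The bracket is 0.553, giving L* = 0.26/0.012 = 21.7.

H* ≈ 121, L* ≈ 21.7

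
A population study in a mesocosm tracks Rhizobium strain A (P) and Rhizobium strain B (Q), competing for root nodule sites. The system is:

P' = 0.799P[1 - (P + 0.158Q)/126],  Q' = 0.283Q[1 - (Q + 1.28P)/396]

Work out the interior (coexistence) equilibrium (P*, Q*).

P* ≈ 79.5, Q* ≈ 294

Setting both brackets to zero gives the nullclines P + 0.158Q = 126 and 1.28P + Q = 396.
Substituting Q = 396 - 1.28P into the first: P(1 - 0.158·1.28) = 126 - 0.158·396.
So P* = 63.4/0.798 = 79.5, and then Q* = 396 - 1.28·79.5 = 294.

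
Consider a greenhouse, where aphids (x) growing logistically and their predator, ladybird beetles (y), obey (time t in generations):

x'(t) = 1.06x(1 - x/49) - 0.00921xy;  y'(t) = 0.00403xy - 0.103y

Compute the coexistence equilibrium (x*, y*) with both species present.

x* ≈ 25.6, y* ≈ 55.1

From dy/dt = 0 with y > 0: 0.00403x* = 0.103, so x* = 25.6.
Substitute into dx/dt = 0: 1.06(1 - 25.6/49) = 0.00921y*.
The bracket is 0.478, giving y* = 0.507/0.00921 = 55.1.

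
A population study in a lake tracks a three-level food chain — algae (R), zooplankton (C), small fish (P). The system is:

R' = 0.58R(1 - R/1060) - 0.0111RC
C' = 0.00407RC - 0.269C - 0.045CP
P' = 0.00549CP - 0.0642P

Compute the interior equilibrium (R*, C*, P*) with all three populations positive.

R* ≈ 823, C* ≈ 11.7, P* ≈ 68.4

From dP/dt = 0: 0.00549C* = 0.0642, so C* = 11.7.
From dR/dt = 0: 0.58(1 - R*/1060) = 0.0111·11.7, giving R* = 1060·(1 - 0.224) = 823.
From dC/dt = 0: 0.00407·823 - 0.269 = 0.045P*, so P* = 3.08/0.045 = 68.4.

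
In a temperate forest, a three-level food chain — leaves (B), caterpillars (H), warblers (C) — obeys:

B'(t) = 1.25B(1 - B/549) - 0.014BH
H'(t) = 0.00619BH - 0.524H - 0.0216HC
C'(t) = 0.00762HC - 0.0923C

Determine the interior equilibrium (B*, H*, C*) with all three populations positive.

From dC/dt = 0: 0.00762H* = 0.0923, so H* = 12.1.
From dB/dt = 0: 1.25(1 - B*/549) = 0.014·12.1, giving B* = 549·(1 - 0.136) = 475.
From dH/dt = 0: 0.00619·475 - 0.524 = 0.0216C*, so C* = 2.41/0.0216 = 112.

B* ≈ 475, H* ≈ 12.1, C* ≈ 112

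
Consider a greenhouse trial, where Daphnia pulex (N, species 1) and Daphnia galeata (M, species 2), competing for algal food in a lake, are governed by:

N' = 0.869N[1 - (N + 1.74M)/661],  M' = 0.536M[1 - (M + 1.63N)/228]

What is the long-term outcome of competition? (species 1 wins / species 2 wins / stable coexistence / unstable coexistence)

species 1 excludes species 2

Compare the nullcline intercepts: K1/α12 = 661/1.74 = 380 > K2 = 228; K2/α21 = 228/1.63 = 140 < K1 = 661.
Since the inequalities point opposite ways, species 1 can invade but species 2 cannot.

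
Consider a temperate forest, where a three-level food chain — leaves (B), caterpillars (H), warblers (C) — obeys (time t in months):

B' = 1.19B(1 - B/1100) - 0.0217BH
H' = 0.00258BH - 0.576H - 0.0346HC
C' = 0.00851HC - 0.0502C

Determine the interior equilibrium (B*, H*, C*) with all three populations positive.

B* ≈ 982, H* ≈ 5.9, C* ≈ 56.6

From dC/dt = 0: 0.00851H* = 0.0502, so H* = 5.9.
From dB/dt = 0: 1.19(1 - B*/1100) = 0.0217·5.9, giving B* = 1100·(1 - 0.108) = 982.
From dH/dt = 0: 0.00258·982 - 0.576 = 0.0346C*, so C* = 1.96/0.0346 = 56.6.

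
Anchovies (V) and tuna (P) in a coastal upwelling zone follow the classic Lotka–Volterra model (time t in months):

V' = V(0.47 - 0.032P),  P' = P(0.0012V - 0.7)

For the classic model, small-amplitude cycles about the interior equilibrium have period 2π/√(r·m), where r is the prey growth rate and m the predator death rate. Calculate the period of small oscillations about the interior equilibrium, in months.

Here r = 0.47 and m = 0.7, so r·m = 0.329.
ω = √0.329 = 0.574 per month, hence T = 2π/ω ≈ 11 months.

T ≈ 11 months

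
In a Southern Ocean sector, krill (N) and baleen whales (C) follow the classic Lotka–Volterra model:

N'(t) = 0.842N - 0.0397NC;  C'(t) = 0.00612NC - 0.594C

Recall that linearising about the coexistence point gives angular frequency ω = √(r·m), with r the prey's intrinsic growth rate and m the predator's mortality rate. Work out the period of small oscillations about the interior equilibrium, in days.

T ≈ 8.88 days

Here r = 0.842 and m = 0.594, so r·m = 0.5.
ω = √0.5 = 0.707 per day, hence T = 2π/ω ≈ 8.88 days.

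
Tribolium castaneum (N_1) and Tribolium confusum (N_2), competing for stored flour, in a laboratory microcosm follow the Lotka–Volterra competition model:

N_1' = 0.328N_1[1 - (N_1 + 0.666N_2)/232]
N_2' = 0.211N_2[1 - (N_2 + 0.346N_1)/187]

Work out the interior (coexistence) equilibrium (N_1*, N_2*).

N_1* ≈ 140, N_2* ≈ 139

Setting both brackets to zero gives the nullclines N_1 + 0.666N_2 = 232 and 0.346N_1 + N_2 = 187.
Substituting N_2 = 187 - 0.346N_1 into the first: N_1(1 - 0.666·0.346) = 232 - 0.666·187.
So N_1* = 107/0.77 = 140, and then N_2* = 187 - 0.346·140 = 139.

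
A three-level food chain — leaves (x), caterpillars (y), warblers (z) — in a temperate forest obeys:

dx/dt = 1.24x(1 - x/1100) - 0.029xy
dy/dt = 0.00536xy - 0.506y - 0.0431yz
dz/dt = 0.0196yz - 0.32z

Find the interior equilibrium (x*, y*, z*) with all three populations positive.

x* ≈ 680, y* ≈ 16.3, z* ≈ 72.8

From dz/dt = 0: 0.0196y* = 0.32, so y* = 16.3.
From dx/dt = 0: 1.24(1 - x*/1100) = 0.029·16.3, giving x* = 1100·(1 - 0.382) = 680.
From dy/dt = 0: 0.00536·680 - 0.506 = 0.0431z*, so z* = 3.14/0.0431 = 72.8.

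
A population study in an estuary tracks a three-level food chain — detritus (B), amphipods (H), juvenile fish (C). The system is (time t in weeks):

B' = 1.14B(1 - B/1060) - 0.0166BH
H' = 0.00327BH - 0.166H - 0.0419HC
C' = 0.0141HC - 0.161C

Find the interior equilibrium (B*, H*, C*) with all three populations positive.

B* ≈ 884, H* ≈ 11.4, C* ≈ 65

From dC/dt = 0: 0.0141H* = 0.161, so H* = 11.4.
From dB/dt = 0: 1.14(1 - B*/1060) = 0.0166·11.4, giving B* = 1060·(1 - 0.166) = 884.
From dH/dt = 0: 0.00327·884 - 0.166 = 0.0419C*, so C* = 2.72/0.0419 = 65.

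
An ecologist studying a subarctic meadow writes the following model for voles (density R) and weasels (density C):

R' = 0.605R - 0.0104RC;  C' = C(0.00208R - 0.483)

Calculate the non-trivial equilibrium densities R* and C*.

R* ≈ 232, C* ≈ 58.2

Set dC/dt = 0 with C > 0: 0.00208R - 0.483 = 0, so R* = 0.483/0.00208 = 232.
Set dR/dt = 0 with R > 0: 0.605 - 0.0104C = 0, so C* = 0.605/0.0104 = 58.2.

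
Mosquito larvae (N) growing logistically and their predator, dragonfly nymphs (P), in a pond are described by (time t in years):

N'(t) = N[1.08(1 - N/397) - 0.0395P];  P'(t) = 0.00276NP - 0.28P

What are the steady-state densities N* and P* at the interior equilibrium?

N* ≈ 101, P* ≈ 20.4

From dP/dt = 0 with P > 0: 0.00276N* = 0.28, so N* = 101.
Substitute into dN/dt = 0: 1.08(1 - 101/397) = 0.0395P*.
The bracket is 0.744, giving P* = 0.804/0.0395 = 20.4.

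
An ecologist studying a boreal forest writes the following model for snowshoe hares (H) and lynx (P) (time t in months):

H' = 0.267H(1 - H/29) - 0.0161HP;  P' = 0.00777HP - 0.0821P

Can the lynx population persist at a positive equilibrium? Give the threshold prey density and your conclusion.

The predator equation gives dP/dt > 0 only when H > 0.0821/0.00777 = 10.6.
Without the predator, H → K = 29. Since 29 > 10.6, the predator can invade and persist.

Threshold H = 10.6; K > 10.6, so yes, the predator persists.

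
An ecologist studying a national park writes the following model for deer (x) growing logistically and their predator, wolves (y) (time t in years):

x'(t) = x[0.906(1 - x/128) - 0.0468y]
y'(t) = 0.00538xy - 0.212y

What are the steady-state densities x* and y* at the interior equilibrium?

From dy/dt = 0 with y > 0: 0.00538x* = 0.212, so x* = 39.4.
Substitute into dx/dt = 0: 0.906(1 - 39.4/128) = 0.0468y*.
The bracket is 0.692, giving y* = 0.627/0.0468 = 13.4.

x* ≈ 39.4, y* ≈ 13.4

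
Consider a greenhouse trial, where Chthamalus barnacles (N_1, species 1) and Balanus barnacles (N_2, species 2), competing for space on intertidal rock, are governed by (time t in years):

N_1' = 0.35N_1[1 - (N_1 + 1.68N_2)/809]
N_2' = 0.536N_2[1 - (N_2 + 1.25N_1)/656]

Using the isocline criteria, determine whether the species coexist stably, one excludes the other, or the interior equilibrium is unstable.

unstable coexistence (outcome depends on initial conditions)

Compare the nullcline intercepts: K1/α12 = 809/1.68 = 482 < K2 = 656; K2/α21 = 656/1.25 = 525 < K1 = 809.
Since both are reversed, neither can invade when rare; the interior point is a saddle.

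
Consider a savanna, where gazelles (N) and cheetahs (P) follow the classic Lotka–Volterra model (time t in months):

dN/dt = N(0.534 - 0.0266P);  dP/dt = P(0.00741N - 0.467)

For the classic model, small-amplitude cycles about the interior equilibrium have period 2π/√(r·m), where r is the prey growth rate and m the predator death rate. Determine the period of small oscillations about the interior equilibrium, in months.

Here r = 0.534 and m = 0.467, so r·m = 0.249.
ω = √0.249 = 0.499 per month, hence T = 2π/ω ≈ 12.6 months.

T ≈ 12.6 months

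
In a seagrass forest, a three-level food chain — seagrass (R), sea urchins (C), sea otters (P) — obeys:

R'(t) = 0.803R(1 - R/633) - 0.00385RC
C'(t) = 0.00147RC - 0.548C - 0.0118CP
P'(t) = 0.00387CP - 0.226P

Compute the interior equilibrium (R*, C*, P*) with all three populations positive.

From dP/dt = 0: 0.00387C* = 0.226, so C* = 58.4.
From dR/dt = 0: 0.803(1 - R*/633) = 0.00385·58.4, giving R* = 633·(1 - 0.28) = 456.
From dC/dt = 0: 0.00147·456 - 0.548 = 0.0118P*, so P* = 0.122/0.0118 = 10.3.

R* ≈ 456, C* ≈ 58.4, P* ≈ 10.3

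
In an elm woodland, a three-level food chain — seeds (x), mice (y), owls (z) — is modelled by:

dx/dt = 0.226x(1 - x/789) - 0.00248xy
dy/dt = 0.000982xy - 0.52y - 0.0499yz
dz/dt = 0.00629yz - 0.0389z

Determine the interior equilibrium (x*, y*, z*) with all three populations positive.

From dz/dt = 0: 0.00629y* = 0.0389, so y* = 6.18.
From dx/dt = 0: 0.226(1 - x*/789) = 0.00248·6.18, giving x* = 789·(1 - 0.0679) = 735.
From dy/dt = 0: 0.000982·735 - 0.52 = 0.0499z*, so z* = 0.202/0.0499 = 4.05.

x* ≈ 735, y* ≈ 6.18, z* ≈ 4.05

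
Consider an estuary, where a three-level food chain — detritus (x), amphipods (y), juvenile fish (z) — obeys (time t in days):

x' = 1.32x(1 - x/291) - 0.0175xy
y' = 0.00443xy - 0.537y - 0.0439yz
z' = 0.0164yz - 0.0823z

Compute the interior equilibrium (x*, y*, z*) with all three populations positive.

x* ≈ 272, y* ≈ 5.02, z* ≈ 15.2

From dz/dt = 0: 0.0164y* = 0.0823, so y* = 5.02.
From dx/dt = 0: 1.32(1 - x*/291) = 0.0175·5.02, giving x* = 291·(1 - 0.0665) = 272.
From dy/dt = 0: 0.00443·272 - 0.537 = 0.0439z*, so z* = 0.666/0.0439 = 15.2.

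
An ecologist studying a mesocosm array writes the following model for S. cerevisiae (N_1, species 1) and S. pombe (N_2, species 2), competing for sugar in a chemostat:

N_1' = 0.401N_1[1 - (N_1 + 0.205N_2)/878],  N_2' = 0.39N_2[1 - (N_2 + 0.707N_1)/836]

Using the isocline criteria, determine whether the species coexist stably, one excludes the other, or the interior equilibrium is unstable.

Compare the nullcline intercepts: K1/α12 = 878/0.205 = 4280 > K2 = 836; K2/α21 = 836/0.707 = 1180 > K1 = 878.
Since both inequalities hold, each species can invade when rare, so the interior equilibrium is stable.

stable coexistence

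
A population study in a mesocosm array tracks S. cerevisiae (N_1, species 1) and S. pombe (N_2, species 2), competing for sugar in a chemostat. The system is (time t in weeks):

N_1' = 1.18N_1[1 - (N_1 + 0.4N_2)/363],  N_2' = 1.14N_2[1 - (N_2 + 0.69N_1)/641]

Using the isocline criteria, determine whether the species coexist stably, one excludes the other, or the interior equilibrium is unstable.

Compare the nullcline intercepts: K1/α12 = 363/0.4 = 908 > K2 = 641; K2/α21 = 641/0.69 = 929 > K1 = 363.
Since both inequalities hold, each species can invade when rare, so the interior equilibrium is stable.

stable coexistence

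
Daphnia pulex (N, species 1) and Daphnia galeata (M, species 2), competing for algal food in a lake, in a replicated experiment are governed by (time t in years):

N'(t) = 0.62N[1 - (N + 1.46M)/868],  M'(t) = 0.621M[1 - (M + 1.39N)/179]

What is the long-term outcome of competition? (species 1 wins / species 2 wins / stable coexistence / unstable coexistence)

species 1 excludes species 2

Compare the nullcline intercepts: K1/α12 = 868/1.46 = 595 > K2 = 179; K2/α21 = 179/1.39 = 129 < K1 = 868.
Since the inequalities point opposite ways, species 1 can invade but species 2 cannot.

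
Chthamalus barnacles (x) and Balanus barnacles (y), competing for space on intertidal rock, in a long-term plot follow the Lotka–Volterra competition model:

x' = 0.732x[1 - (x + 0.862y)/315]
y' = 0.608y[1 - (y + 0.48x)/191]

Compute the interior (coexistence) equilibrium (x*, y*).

Setting both brackets to zero gives the nullclines x + 0.862y = 315 and 0.48x + y = 191.
Substituting y = 191 - 0.48x into the first: x(1 - 0.862·0.48) = 315 - 0.862·191.
So x* = 150/0.586 = 256, and then y* = 191 - 0.48·256 = 67.9.

x* ≈ 256, y* ≈ 67.9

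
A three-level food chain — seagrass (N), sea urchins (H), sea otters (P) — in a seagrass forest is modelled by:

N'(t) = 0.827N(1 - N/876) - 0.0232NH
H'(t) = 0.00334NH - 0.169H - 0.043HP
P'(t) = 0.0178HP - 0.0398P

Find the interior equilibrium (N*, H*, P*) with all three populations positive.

N* ≈ 821, H* ≈ 2.24, P* ≈ 59.8

From dP/dt = 0: 0.0178H* = 0.0398, so H* = 2.24.
From dN/dt = 0: 0.827(1 - N*/876) = 0.0232·2.24, giving N* = 876·(1 - 0.0627) = 821.
From dH/dt = 0: 0.00334·821 - 0.169 = 0.043P*, so P* = 2.57/0.043 = 59.8.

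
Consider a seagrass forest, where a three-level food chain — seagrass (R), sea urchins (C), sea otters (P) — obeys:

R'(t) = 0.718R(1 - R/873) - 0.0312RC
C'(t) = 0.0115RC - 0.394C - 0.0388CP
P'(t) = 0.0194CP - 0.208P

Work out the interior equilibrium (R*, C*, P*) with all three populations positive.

From dP/dt = 0: 0.0194C* = 0.208, so C* = 10.7.
From dR/dt = 0: 0.718(1 - R*/873) = 0.0312·10.7, giving R* = 873·(1 - 0.466) = 466.
From dC/dt = 0: 0.0115·466 - 0.394 = 0.0388P*, so P* = 4.97/0.0388 = 128.

R* ≈ 466, C* ≈ 10.7, P* ≈ 128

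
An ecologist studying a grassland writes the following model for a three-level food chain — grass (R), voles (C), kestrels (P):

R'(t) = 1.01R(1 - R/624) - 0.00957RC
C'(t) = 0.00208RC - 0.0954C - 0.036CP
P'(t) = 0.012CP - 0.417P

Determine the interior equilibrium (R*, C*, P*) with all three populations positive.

From dP/dt = 0: 0.012C* = 0.417, so C* = 34.8.
From dR/dt = 0: 1.01(1 - R*/624) = 0.00957·34.8, giving R* = 624·(1 - 0.329) = 419.
From dC/dt = 0: 0.00208·419 - 0.0954 = 0.036P*, so P* = 0.775/0.036 = 21.5.

R* ≈ 419, C* ≈ 34.8, P* ≈ 21.5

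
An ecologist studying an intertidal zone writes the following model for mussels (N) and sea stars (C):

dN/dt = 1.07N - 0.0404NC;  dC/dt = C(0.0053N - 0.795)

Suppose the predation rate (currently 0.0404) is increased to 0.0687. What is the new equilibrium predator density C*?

C* ≈ 15.6

At the interior fixed point, setting dN/dt = 0 with N > 0 fixes C* = (prey growth rate)/(NC coefficient) — independent of the other coefficients.
With the change, C* = 1.07/0.0687 = 15.6; it falls from 26.5.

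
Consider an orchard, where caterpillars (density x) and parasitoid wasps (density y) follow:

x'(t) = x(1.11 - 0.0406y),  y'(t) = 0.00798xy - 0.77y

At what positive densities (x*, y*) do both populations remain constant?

Set dy/dt = 0 with y > 0: 0.00798x - 0.77 = 0, so x* = 0.77/0.00798 = 96.5.
Set dx/dt = 0 with x > 0: 1.11 - 0.0406y = 0, so y* = 1.11/0.0406 = 27.3.

x* ≈ 96.5, y* ≈ 27.3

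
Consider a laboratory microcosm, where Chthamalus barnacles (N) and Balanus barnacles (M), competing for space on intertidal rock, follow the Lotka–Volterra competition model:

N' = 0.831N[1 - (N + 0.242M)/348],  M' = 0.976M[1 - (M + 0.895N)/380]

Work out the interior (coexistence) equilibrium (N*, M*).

Setting both brackets to zero gives the nullclines N + 0.242M = 348 and 0.895N + M = 380.
Substituting M = 380 - 0.895N into the first: N(1 - 0.242·0.895) = 348 - 0.242·380.
So N* = 256/0.783 = 327, and then M* = 380 - 0.895·327 = 87.5.

N* ≈ 327, M* ≈ 87.5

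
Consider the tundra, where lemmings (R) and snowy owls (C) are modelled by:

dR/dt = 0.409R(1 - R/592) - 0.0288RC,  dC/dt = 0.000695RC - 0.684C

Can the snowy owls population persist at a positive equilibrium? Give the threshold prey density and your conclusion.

The predator equation gives dC/dt > 0 only when R > 0.684/0.000695 = 984.
Without the predator, R → K = 592. Since 592 < 984, the predator cannot invade.

Threshold R = 984; K < 984, so no, the predator goes extinct.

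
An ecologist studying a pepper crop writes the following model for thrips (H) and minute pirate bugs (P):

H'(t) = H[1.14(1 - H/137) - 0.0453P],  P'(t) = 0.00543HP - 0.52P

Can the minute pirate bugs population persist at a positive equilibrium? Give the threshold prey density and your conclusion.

Threshold H = 95.8; K > 95.8, so yes, the predator persists.

The predator equation gives dP/dt > 0 only when H > 0.52/0.00543 = 95.8.
Without the predator, H → K = 137. Since 137 > 95.8, the predator can invade and persist.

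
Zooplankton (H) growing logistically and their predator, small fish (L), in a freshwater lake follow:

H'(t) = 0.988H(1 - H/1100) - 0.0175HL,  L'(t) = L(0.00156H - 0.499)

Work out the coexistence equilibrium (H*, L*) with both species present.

H* ≈ 320, L* ≈ 40

From dL/dt = 0 with L > 0: 0.00156H* = 0.499, so H* = 320.
Substitute into dH/dt = 0: 0.988(1 - 320/1100) = 0.0175L*.
The bracket is 0.709, giving L* = 0.701/0.0175 = 40.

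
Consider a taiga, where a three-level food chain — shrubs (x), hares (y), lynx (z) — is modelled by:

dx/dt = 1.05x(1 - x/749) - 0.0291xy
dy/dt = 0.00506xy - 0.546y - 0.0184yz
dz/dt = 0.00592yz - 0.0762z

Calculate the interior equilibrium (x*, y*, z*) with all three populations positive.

x* ≈ 482, y* ≈ 12.9, z* ≈ 103

From dz/dt = 0: 0.00592y* = 0.0762, so y* = 12.9.
From dx/dt = 0: 1.05(1 - x*/749) = 0.0291·12.9, giving x* = 749·(1 - 0.357) = 482.
From dy/dt = 0: 0.00506·482 - 0.546 = 0.0184z*, so z* = 1.89/0.0184 = 103.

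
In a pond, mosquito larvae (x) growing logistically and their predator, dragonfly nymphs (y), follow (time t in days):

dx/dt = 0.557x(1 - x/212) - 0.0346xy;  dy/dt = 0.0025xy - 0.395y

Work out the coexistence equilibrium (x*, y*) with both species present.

From dy/dt = 0 with y > 0: 0.0025x* = 0.395, so x* = 158.
Substitute into dx/dt = 0: 0.557(1 - 158/212) = 0.0346y*.
The bracket is 0.255, giving y* = 0.142/0.0346 = 4.1.

x* ≈ 158, y* ≈ 4.1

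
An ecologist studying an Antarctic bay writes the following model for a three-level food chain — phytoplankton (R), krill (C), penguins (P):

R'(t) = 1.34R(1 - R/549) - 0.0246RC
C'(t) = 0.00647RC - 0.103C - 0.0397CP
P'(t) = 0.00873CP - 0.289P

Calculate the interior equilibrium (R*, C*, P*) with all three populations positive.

From dP/dt = 0: 0.00873C* = 0.289, so C* = 33.1.
From dR/dt = 0: 1.34(1 - R*/549) = 0.0246·33.1, giving R* = 549·(1 - 0.608) = 215.
From dC/dt = 0: 0.00647·215 - 0.103 = 0.0397P*, so P* = 1.29/0.0397 = 32.5.

R* ≈ 215, C* ≈ 33.1, P* ≈ 32.5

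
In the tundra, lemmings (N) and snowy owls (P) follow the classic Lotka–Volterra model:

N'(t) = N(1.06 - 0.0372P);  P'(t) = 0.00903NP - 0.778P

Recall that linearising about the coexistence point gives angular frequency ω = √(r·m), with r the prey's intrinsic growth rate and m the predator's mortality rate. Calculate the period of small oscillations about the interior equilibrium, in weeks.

T ≈ 6.92 weeks

Here r = 1.06 and m = 0.778, so r·m = 0.825.
ω = √0.825 = 0.908 per week, hence T = 2π/ω ≈ 6.92 weeks.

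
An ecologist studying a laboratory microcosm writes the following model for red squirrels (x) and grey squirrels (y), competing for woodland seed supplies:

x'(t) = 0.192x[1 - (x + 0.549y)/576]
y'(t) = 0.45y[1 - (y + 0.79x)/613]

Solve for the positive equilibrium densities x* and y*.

x* ≈ 423, y* ≈ 279

Setting both brackets to zero gives the nullclines x + 0.549y = 576 and 0.79x + y = 613.
Substituting y = 613 - 0.79x into the first: x(1 - 0.549·0.79) = 576 - 0.549·613.
So x* = 239/0.566 = 423, and then y* = 613 - 0.79·423 = 279.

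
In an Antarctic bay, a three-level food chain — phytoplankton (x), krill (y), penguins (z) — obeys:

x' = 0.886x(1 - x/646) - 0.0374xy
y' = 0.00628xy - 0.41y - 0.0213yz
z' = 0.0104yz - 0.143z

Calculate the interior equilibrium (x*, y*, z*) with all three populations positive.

From dz/dt = 0: 0.0104y* = 0.143, so y* = 13.8.
From dx/dt = 0: 0.886(1 - x*/646) = 0.0374·13.8, giving x* = 646·(1 - 0.58) = 271.
From dy/dt = 0: 0.00628·271 - 0.41 = 0.0213z*, so z* = 1.29/0.0213 = 60.7.

x* ≈ 271, y* ≈ 13.8, z* ≈ 60.7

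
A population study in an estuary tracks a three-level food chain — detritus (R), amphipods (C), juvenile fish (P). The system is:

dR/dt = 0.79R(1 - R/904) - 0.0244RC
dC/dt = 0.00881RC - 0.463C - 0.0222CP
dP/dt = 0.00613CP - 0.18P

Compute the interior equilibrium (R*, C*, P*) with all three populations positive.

R* ≈ 84.1, C* ≈ 29.4, P* ≈ 12.5

From dP/dt = 0: 0.00613C* = 0.18, so C* = 29.4.
From dR/dt = 0: 0.79(1 - R*/904) = 0.0244·29.4, giving R* = 904·(1 - 0.907) = 84.1.
From dC/dt = 0: 0.00881·84.1 - 0.463 = 0.0222P*, so P* = 0.278/0.0222 = 12.5.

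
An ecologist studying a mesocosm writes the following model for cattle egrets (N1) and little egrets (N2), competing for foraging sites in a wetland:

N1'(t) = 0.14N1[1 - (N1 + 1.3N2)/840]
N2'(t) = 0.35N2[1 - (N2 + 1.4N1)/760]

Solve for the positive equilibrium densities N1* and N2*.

N1* ≈ 180, N2* ≈ 507

Setting both brackets to zero gives the nullclines N1 + 1.3N2 = 840 and 1.4N1 + N2 = 760.
Substituting N2 = 760 - 1.4N1 into the first: N1(1 - 1.3·1.4) = 840 - 1.3·760.
So N1* = -148/-0.82 = 180, and then N2* = 760 - 1.4·180 = 507.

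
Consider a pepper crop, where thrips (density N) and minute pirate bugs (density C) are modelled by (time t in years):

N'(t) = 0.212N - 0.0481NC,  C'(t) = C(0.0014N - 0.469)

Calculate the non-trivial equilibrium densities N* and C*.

Set dC/dt = 0 with C > 0: 0.0014N - 0.469 = 0, so N* = 0.469/0.0014 = 335.
Set dN/dt = 0 with N > 0: 0.212 - 0.0481C = 0, so C* = 0.212/0.0481 = 4.41.

N* ≈ 335, C* ≈ 4.41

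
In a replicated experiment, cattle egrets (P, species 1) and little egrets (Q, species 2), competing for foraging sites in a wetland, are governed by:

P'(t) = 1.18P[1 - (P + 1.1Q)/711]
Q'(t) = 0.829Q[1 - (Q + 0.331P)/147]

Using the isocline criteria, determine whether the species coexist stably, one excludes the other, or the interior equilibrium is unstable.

species 1 excludes species 2

Compare the nullcline intercepts: K1/α12 = 711/1.1 = 646 > K2 = 147; K2/α21 = 147/0.331 = 444 < K1 = 711.
Since the inequalities point opposite ways, species 1 can invade but species 2 cannot.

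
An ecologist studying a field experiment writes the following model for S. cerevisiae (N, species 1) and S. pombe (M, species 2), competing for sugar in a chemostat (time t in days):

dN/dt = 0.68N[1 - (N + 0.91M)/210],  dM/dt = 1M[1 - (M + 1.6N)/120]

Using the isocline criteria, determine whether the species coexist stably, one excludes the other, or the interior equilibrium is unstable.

species 1 excludes species 2

Compare the nullcline intercepts: K1/α12 = 210/0.91 = 231 > K2 = 120; K2/α21 = 120/1.6 = 75 < K1 = 210.
Since the inequalities point opposite ways, species 1 can invade but species 2 cannot.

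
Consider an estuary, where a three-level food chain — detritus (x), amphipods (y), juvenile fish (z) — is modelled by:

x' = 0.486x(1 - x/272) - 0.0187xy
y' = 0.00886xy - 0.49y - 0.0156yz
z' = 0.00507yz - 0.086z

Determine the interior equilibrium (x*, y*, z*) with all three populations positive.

x* ≈ 94.5, y* ≈ 17, z* ≈ 22.2

From dz/dt = 0: 0.00507y* = 0.086, so y* = 17.
From dx/dt = 0: 0.486(1 - x*/272) = 0.0187·17, giving x* = 272·(1 - 0.653) = 94.5.
From dy/dt = 0: 0.00886·94.5 - 0.49 = 0.0156z*, so z* = 0.347/0.0156 = 22.2.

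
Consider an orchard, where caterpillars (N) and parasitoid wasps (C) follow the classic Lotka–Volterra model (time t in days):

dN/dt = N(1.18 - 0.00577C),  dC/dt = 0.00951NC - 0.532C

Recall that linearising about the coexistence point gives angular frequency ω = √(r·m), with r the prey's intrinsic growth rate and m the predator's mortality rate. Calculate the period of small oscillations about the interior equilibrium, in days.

Here r = 1.18 and m = 0.532, so r·m = 0.628.
ω = √0.628 = 0.792 per day, hence T = 2π/ω ≈ 7.93 days.

T ≈ 7.93 days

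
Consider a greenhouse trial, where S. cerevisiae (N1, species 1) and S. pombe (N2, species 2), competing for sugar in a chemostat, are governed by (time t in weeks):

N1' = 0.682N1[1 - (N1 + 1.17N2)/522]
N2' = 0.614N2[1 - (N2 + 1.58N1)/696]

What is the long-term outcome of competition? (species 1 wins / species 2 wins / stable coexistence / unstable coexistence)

Compare the nullcline intercepts: K1/α12 = 522/1.17 = 446 < K2 = 696; K2/α21 = 696/1.58 = 441 < K1 = 522.
Since both are reversed, neither can invade when rare; the interior point is a saddle.

unstable coexistence (outcome depends on initial conditions)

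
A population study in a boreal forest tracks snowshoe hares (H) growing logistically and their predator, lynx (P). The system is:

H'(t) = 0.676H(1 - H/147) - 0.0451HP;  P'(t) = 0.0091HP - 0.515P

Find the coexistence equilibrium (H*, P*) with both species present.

H* ≈ 56.6, P* ≈ 9.22

From dP/dt = 0 with P > 0: 0.0091H* = 0.515, so H* = 56.6.
Substitute into dH/dt = 0: 0.676(1 - 56.6/147) = 0.0451P*.
The bracket is 0.615, giving P* = 0.416/0.0451 = 9.22.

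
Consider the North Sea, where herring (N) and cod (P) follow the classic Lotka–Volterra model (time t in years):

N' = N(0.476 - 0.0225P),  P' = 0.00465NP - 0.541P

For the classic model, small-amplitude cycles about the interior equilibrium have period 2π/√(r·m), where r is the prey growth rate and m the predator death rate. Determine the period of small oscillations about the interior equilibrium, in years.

Here r = 0.476 and m = 0.541, so r·m = 0.258.
ω = √0.258 = 0.507 per year, hence T = 2π/ω ≈ 12.4 years.

T ≈ 12.4 years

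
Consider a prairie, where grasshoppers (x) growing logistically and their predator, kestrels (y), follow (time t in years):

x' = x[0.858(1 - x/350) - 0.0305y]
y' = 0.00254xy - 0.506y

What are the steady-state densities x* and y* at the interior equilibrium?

x* ≈ 199, y* ≈ 12.1

From dy/dt = 0 with y > 0: 0.00254x* = 0.506, so x* = 199.
Substitute into dx/dt = 0: 0.858(1 - 199/350) = 0.0305y*.
The bracket is 0.431, giving y* = 0.37/0.0305 = 12.1.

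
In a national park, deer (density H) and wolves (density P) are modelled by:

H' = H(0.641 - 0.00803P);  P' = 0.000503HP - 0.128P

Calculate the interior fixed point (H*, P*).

H* ≈ 254, P* ≈ 79.8

Set dP/dt = 0 with P > 0: 0.000503H - 0.128 = 0, so H* = 0.128/0.000503 = 254.
Set dH/dt = 0 with H > 0: 0.641 - 0.00803P = 0, so P* = 0.641/0.00803 = 79.8.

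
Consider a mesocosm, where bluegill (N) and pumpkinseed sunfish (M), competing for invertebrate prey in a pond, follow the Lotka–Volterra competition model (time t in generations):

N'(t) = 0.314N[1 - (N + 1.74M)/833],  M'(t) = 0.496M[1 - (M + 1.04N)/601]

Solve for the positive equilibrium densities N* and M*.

Setting both brackets to zero gives the nullclines N + 1.74M = 833 and 1.04N + M = 601.
Substituting M = 601 - 1.04N into the first: N(1 - 1.74·1.04) = 833 - 1.74·601.
So N* = -213/-0.81 = 263, and then M* = 601 - 1.04·263 = 328.

N* ≈ 263, M* ≈ 328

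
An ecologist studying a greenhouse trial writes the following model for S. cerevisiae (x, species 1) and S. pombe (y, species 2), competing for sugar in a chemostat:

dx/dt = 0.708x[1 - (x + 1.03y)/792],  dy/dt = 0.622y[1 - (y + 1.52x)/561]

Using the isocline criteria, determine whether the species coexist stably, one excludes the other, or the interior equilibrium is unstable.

species 1 excludes species 2

Compare the nullcline intercepts: K1/α12 = 792/1.03 = 769 > K2 = 561; K2/α21 = 561/1.52 = 369 < K1 = 792.
Since the inequalities point opposite ways, species 1 can invade but species 2 cannot.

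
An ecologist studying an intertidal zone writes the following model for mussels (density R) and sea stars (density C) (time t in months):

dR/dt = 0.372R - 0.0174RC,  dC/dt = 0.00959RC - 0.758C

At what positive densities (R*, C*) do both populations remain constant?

R* ≈ 79, C* ≈ 21.4

Set dC/dt = 0 with C > 0: 0.00959R - 0.758 = 0, so R* = 0.758/0.00959 = 79.
Set dR/dt = 0 with R > 0: 0.372 - 0.0174C = 0, so C* = 0.372/0.0174 = 21.4.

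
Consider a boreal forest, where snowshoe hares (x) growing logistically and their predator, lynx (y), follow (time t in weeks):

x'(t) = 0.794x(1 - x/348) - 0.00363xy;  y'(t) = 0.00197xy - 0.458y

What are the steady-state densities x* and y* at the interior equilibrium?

From dy/dt = 0 with y > 0: 0.00197x* = 0.458, so x* = 232.
Substitute into dx/dt = 0: 0.794(1 - 232/348) = 0.00363y*.
The bracket is 0.332, giving y* = 0.264/0.00363 = 72.6.

x* ≈ 232, y* ≈ 72.6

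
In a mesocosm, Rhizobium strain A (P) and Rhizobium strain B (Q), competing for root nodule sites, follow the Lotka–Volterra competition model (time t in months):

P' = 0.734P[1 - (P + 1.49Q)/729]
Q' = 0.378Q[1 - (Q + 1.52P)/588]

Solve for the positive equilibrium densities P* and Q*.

Setting both brackets to zero gives the nullclines P + 1.49Q = 729 and 1.52P + Q = 588.
Substituting Q = 588 - 1.52P into the first: P(1 - 1.49·1.52) = 729 - 1.49·588.
So P* = -147/-1.26 = 116, and then Q* = 588 - 1.52·116 = 411.

P* ≈ 116, Q* ≈ 411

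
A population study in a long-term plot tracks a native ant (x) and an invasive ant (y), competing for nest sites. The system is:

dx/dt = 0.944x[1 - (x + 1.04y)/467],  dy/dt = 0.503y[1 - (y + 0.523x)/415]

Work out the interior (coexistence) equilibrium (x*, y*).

Setting both brackets to zero gives the nullclines x + 1.04y = 467 and 0.523x + y = 415.
Substituting y = 415 - 0.523x into the first: x(1 - 1.04·0.523) = 467 - 1.04·415.
So x* = 35.4/0.456 = 77.6, and then y* = 415 - 0.523·77.6 = 374.

x* ≈ 77.6, y* ≈ 374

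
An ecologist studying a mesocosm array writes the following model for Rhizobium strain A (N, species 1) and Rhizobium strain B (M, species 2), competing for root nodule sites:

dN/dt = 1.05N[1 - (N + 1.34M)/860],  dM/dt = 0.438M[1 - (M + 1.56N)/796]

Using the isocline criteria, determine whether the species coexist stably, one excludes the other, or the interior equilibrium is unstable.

Compare the nullcline intercepts: K1/α12 = 860/1.34 = 642 < K2 = 796; K2/α21 = 796/1.56 = 510 < K1 = 860.
Since both are reversed, neither can invade when rare; the interior point is a saddle.

unstable coexistence (outcome depends on initial conditions)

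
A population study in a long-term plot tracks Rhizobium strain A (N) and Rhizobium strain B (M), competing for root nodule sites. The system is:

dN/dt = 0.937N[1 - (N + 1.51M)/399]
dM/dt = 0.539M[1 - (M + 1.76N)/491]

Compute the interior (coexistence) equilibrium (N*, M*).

Setting both brackets to zero gives the nullclines N + 1.51M = 399 and 1.76N + M = 491.
Substituting M = 491 - 1.76N into the first: N(1 - 1.51·1.76) = 399 - 1.51·491.
So N* = -342/-1.66 = 207, and then M* = 491 - 1.76·207 = 127.

N* ≈ 207, M* ≈ 127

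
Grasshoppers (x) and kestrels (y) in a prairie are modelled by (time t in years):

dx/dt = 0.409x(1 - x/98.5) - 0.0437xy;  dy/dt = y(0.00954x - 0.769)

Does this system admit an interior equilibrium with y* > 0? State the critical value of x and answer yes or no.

Threshold x = 80.6; K > 80.6, so yes, the predator persists.

The predator equation gives dy/dt > 0 only when x > 0.769/0.00954 = 80.6.
Without the predator, x → K = 98.5. Since 98.5 > 80.6, the predator can invade and persist.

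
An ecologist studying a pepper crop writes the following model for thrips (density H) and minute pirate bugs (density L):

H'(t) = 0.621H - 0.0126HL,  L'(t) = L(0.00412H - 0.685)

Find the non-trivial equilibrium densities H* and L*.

H* ≈ 166, L* ≈ 49.3

Set dL/dt = 0 with L > 0: 0.00412H - 0.685 = 0, so H* = 0.685/0.00412 = 166.
Set dH/dt = 0 with H > 0: 0.621 - 0.0126L = 0, so L* = 0.621/0.0126 = 49.3.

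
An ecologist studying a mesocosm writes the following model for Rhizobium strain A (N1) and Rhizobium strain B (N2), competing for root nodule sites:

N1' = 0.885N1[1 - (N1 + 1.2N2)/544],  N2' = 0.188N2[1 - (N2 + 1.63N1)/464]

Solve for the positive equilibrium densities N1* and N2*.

Setting both brackets to zero gives the nullclines N1 + 1.2N2 = 544 and 1.63N1 + N2 = 464.
Substituting N2 = 464 - 1.63N1 into the first: N1(1 - 1.2·1.63) = 544 - 1.2·464.
So N1* = -12.8/-0.956 = 13.4, and then N2* = 464 - 1.63·13.4 = 442.

N1* ≈ 13.4, N2* ≈ 442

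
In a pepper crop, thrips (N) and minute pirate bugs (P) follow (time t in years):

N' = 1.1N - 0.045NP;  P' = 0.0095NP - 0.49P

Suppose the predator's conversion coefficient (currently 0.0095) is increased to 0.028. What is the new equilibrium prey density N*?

At the interior fixed point, setting dP/dt = 0 with P > 0 fixes N* = (predator death rate)/(NP coefficient) — independent of the other coefficients.
With the change, N* = 0.49/0.028 = 17.5; it falls from 51.6.

N* ≈ 17.5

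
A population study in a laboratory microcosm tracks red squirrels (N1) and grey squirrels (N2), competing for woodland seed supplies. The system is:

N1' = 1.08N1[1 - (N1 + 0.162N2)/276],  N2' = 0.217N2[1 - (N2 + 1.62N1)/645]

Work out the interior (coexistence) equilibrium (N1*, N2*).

Setting both brackets to zero gives the nullclines N1 + 0.162N2 = 276 and 1.62N1 + N2 = 645.
Substituting N2 = 645 - 1.62N1 into the first: N1(1 - 0.162·1.62) = 276 - 0.162·645.
So N1* = 172/0.738 = 233, and then N2* = 645 - 1.62·233 = 268.

N1* ≈ 233, N2* ≈ 268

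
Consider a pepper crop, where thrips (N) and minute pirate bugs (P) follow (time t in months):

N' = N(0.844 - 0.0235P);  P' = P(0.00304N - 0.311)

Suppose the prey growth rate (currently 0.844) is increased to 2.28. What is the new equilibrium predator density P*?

At the interior fixed point, setting dN/dt = 0 with N > 0 fixes P* = (prey growth rate)/(NP coefficient) — independent of the other coefficients.
With the change, P* = 2.28/0.0235 = 97; it rises from 35.9.

P* ≈ 97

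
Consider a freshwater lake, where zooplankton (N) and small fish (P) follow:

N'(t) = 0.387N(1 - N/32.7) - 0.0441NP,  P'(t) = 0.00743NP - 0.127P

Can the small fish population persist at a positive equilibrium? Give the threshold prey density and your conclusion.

Threshold N = 17.1; K > 17.1, so yes, the predator persists.

The predator equation gives dP/dt > 0 only when N > 0.127/0.00743 = 17.1.
Without the predator, N → K = 32.7. Since 32.7 > 17.1, the predator can invade and persist.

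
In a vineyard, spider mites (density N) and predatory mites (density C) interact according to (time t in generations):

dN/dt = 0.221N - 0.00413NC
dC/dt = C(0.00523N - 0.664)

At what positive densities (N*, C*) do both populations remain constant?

Set dC/dt = 0 with C > 0: 0.00523N - 0.664 = 0, so N* = 0.664/0.00523 = 127.
Set dN/dt = 0 with N > 0: 0.221 - 0.00413C = 0, so C* = 0.221/0.00413 = 53.5.

N* ≈ 127, C* ≈ 53.5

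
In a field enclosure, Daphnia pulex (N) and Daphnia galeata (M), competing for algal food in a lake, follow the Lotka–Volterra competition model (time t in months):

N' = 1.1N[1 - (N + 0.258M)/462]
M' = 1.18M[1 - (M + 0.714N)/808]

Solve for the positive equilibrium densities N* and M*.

N* ≈ 311, M* ≈ 586

Setting both brackets to zero gives the nullclines N + 0.258M = 462 and 0.714N + M = 808.
Substituting M = 808 - 0.714N into the first: N(1 - 0.258·0.714) = 462 - 0.258·808.
So N* = 254/0.816 = 311, and then M* = 808 - 0.714·311 = 586.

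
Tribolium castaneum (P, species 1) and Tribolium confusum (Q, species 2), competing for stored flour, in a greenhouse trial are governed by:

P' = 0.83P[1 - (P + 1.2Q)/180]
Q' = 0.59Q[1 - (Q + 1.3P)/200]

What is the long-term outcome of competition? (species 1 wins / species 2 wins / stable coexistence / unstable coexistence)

Compare the nullcline intercepts: K1/α12 = 180/1.2 = 150 < K2 = 200; K2/α21 = 200/1.3 = 154 < K1 = 180.
Since both are reversed, neither can invade when rare; the interior point is a saddle.

unstable coexistence (outcome depends on initial conditions)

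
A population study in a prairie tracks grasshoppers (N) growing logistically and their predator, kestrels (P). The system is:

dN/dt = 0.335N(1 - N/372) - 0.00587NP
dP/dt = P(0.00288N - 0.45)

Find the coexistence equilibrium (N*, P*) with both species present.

From dP/dt = 0 with P > 0: 0.00288N* = 0.45, so N* = 156.
Substitute into dN/dt = 0: 0.335(1 - 156/372) = 0.00587P*.
The bracket is 0.58, giving P* = 0.194/0.00587 = 33.1.

N* ≈ 156, P* ≈ 33.1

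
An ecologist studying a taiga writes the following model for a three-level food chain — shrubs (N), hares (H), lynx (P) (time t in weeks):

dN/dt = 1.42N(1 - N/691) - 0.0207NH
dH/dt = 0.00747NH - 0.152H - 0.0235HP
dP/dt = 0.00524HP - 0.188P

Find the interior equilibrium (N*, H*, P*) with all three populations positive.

N* ≈ 330, H* ≈ 35.9, P* ≈ 98.3

From dP/dt = 0: 0.00524H* = 0.188, so H* = 35.9.
From dN/dt = 0: 1.42(1 - N*/691) = 0.0207·35.9, giving N* = 691·(1 - 0.523) = 330.
From dH/dt = 0: 0.00747·330 - 0.152 = 0.0235P*, so P* = 2.31/0.0235 = 98.3.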